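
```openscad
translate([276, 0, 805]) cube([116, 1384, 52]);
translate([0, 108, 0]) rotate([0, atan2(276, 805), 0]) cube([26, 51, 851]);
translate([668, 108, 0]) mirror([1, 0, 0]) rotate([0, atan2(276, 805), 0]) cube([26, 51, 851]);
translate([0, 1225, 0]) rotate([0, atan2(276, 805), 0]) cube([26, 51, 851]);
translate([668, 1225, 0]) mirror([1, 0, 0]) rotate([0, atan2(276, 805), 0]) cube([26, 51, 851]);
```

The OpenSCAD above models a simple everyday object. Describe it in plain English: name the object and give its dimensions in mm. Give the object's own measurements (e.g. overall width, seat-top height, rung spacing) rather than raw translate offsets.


A sawhorse. A 116×1384×52 mm beam (x, y, z) sits on two A-frame leg pairs. Each pair is two raked legs of 26×51 mm section (51 mm along y) splaying symmetrically in x. Each leg rises 805 mm vertically over 276 mm of horizontal reach and is 851 mm long along its own axis. Every leg's outer bottom edge rests on the floor and its outer top edge meets a bottom edge of the beam — the left legs (tilting toward +x) meet the beam's −x bottom edge, the right legs (their mirror images, tilting toward −x) meet its +x bottom edge — so the leg tops tuck under the beam, the beam's underside is 805 mm above the floor, and the feet are 668 mm apart outside-to-outside with the beam centred between them. The two leg pairs are set in 108 mm from either end of the beam.


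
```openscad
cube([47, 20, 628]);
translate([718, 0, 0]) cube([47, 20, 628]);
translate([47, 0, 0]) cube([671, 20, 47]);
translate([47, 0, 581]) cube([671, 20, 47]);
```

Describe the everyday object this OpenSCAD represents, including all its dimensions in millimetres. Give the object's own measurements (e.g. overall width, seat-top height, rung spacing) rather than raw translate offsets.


A rectangular picture frame lying in the x–z plane (depth along y). The opening is 671 mm wide (x) by 534 mm tall (z), surrounded by a border 47 mm wide on all four sides. The frame is 20 mm deep and is made of two full-height vertical stiles with two horizontal rails fitted between them.


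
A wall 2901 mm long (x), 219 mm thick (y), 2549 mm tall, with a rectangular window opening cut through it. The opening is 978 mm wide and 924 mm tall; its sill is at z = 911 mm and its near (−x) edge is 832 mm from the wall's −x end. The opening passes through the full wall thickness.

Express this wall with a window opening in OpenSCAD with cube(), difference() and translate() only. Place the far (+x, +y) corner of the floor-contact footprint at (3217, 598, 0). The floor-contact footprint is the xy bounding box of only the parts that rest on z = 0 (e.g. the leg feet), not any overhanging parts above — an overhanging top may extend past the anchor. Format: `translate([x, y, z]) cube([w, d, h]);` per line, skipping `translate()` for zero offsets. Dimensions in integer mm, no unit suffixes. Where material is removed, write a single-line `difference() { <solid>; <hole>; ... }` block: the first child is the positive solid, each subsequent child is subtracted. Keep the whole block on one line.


difference() { translate([316, 379, 0]) cube([2901, 219, 2549]); translate([1148, 379, 911]) cube([978, 219, 924]); }


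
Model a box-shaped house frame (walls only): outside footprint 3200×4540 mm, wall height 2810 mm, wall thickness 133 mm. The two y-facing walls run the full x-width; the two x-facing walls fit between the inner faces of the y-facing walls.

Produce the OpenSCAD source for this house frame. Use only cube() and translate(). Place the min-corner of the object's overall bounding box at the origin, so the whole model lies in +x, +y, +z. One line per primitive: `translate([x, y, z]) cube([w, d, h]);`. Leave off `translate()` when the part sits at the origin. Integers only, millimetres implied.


cube([3200, 133, 2810]);
translate([0, 4407, 0]) cube([3200, 133, 2810]);
translate([0, 133, 0]) cube([133, 4274, 2810]);
translate([3067, 133, 0]) cube([133, 4274, 2810]);


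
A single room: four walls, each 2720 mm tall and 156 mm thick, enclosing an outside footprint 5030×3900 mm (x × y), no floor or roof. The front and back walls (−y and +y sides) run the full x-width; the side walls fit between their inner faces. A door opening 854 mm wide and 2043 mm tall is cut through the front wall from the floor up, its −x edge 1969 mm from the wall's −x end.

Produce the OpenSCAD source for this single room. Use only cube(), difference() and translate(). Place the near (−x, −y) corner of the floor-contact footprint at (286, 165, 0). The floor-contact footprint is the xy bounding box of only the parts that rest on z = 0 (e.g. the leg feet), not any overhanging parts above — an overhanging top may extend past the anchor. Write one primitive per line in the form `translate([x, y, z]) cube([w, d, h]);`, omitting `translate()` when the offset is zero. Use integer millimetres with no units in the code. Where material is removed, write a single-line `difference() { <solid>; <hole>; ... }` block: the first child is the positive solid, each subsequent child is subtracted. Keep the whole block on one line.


difference() { translate([286, 165, 0]) cube([5030, 156, 2720]); translate([2255, 165, 0]) cube([854, 156, 2043]); }
translate([286, 3909, 0]) cube([5030, 156, 2720]);
translate([286, 321, 0]) cube([156, 3588, 2720]);
translate([5160, 321, 0]) cube([156, 3588, 2720]);


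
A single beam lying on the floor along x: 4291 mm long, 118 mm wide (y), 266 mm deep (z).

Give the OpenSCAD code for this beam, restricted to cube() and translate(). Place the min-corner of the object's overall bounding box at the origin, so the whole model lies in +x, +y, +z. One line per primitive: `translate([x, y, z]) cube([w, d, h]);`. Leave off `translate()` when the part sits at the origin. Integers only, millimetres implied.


cube([4291, 118, 266]);


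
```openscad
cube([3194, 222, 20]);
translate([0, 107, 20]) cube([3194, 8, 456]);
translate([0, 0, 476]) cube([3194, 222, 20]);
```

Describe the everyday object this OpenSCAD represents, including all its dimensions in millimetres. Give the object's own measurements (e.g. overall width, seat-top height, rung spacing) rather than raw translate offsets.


An I-beam lying along x, 3194 mm long. Overall section height 496 mm. Two flanges 222 mm wide (y) and 20 mm thick, one on the floor and one at the top; a web 8 mm thick runs between them, centred on the flange width.


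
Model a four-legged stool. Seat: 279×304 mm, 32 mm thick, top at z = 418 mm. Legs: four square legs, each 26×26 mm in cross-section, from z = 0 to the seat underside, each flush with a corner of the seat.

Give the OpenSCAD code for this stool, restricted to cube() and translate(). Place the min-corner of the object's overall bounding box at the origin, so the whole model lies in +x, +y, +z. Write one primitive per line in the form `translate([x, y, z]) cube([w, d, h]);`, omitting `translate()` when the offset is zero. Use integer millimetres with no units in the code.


translate([0, 0, 386]) cube([279, 304, 32]);
cube([26, 26, 386]);
translate([253, 0, 0]) cube([26, 26, 386]);
translate([0, 278, 0]) cube([26, 26, 386]);
translate([253, 278, 0]) cube([26, 26, 386]);


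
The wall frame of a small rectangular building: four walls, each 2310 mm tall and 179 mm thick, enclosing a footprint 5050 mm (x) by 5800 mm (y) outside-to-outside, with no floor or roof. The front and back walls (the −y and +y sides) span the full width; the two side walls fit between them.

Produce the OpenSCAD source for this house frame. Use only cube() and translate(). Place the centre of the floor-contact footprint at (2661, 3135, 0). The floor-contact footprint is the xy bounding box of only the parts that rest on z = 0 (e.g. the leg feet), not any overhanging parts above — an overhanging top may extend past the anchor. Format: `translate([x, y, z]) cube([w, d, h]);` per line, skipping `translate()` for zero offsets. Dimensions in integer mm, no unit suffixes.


translate([136, 235, 0]) cube([5050, 179, 2310]);
translate([136, 5856, 0]) cube([5050, 179, 2310]);
translate([136, 414, 0]) cube([179, 5442, 2310]);
translate([5007, 414, 0]) cube([179, 5442, 2310]);


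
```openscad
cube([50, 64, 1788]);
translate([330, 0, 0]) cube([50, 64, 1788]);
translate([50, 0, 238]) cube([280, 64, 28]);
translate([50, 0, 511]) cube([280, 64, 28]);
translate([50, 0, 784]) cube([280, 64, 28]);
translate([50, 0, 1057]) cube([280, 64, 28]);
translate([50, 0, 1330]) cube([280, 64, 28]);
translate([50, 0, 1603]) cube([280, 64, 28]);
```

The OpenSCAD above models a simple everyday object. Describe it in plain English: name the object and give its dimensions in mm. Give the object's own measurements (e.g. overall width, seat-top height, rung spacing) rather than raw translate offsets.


A straight ladder. Two 50×64 mm vertical rails, 1788 mm tall, stand 380 mm apart (outside-to-outside) with their front faces coplanar on the −y side. 6 rungs, each 64 mm deep and 28 mm tall, span between the inner faces of the rails, front faces flush with the rails. The lowest rung's underside is at z = 238 mm and rungs are spaced 273 mm apart (underside to underside).


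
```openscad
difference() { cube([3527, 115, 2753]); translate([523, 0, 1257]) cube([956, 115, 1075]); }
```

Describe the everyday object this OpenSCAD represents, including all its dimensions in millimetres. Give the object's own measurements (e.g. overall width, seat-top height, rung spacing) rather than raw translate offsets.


A wall 3527 mm long (x), 115 mm thick (y), 2753 mm tall, with a rectangular window opening cut through it. The opening is 956 mm wide and 1075 mm tall; its sill is at z = 1257 mm and its near (−x) edge is 523 mm from the wall's −x end. The opening passes through the full wall thickness.


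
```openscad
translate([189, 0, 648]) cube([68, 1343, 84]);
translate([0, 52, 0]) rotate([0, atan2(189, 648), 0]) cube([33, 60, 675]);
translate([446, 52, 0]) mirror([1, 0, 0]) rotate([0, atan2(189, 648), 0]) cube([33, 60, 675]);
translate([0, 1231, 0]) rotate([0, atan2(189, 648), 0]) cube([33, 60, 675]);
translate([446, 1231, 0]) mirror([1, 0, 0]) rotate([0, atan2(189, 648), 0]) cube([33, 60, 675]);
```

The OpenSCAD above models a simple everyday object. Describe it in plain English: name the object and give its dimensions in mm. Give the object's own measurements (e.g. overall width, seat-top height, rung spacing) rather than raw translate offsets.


A sawhorse. A 68×1343×84 mm beam (x, y, z) sits on two A-frame leg pairs. Each pair is two raked legs of 33×60 mm section (60 mm along y) splaying symmetrically in x. Each leg rises 648 mm vertically over 189 mm of horizontal reach and is 675 mm long along its own axis. Every leg's outer bottom edge rests on the floor and its outer top edge meets a bottom edge of the beam — the left legs (tilting toward +x) meet the beam's −x bottom edge, the right legs (their mirror images, tilting toward −x) meet its +x bottom edge — so the leg tops tuck under the beam, the beam's underside is 648 mm above the floor, and the feet are 446 mm apart outside-to-outside with the beam centred between them. The two leg pairs are set in 52 mm from either end of the beam.


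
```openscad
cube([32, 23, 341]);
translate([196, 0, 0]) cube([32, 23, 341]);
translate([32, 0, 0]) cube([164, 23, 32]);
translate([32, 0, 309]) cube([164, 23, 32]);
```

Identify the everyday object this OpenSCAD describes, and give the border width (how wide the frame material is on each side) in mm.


A picture frame. The border width is 32 mm.

Four thin pieces enclosing a rectangular opening — a picture frame. The two full-height stiles are 341 mm tall; the top rail sits at z = 309 and is 32 mm tall, so the border above the opening is 341 − 309 = 32 mm, matching the stile x-width.


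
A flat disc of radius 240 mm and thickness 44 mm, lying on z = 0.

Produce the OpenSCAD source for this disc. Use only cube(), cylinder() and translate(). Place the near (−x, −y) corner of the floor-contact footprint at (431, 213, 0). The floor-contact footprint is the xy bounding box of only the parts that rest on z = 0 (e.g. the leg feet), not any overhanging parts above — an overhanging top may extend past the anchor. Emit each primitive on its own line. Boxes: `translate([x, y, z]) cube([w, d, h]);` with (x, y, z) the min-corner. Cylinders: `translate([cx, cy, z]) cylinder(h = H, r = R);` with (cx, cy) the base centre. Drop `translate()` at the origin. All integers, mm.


translate([671, 453, 0]) cylinder(h = 44, r = 240);


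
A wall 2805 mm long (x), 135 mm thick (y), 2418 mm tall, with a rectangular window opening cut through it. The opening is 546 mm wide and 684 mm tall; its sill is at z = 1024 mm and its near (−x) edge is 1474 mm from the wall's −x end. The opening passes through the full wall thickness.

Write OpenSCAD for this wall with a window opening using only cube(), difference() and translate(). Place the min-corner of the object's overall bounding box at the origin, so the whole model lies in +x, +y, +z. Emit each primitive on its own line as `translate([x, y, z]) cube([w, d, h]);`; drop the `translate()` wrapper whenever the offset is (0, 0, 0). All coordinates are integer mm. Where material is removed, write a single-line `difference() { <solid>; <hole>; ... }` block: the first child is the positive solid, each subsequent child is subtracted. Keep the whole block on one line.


difference() { cube([2805, 135, 2418]); translate([1474, 0, 1024]) cube([546, 135, 684]); }


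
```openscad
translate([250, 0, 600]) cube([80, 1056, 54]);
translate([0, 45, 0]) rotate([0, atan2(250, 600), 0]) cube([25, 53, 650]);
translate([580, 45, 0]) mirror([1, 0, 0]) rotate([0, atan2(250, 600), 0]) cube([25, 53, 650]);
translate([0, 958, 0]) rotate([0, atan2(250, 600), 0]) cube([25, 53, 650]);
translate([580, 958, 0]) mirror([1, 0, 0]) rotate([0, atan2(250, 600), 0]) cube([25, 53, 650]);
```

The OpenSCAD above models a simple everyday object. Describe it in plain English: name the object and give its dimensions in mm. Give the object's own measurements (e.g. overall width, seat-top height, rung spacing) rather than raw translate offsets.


A sawhorse. A 80×1056×54 mm beam (x, y, z) sits on two A-frame leg pairs. Each pair is two raked legs of 25×53 mm section (53 mm along y) splaying symmetrically in x. Each leg rises 600 mm vertically over 250 mm of horizontal reach and is 650 mm long along its own axis. Every leg's outer bottom edge rests on the floor and its outer top edge meets a bottom edge of the beam — the left legs (tilting toward +x) meet the beam's −x bottom edge, the right legs (their mirror images, tilting toward −x) meet its +x bottom edge — so the leg tops tuck under the beam, the beam's underside is 600 mm above the floor, and the feet are 580 mm apart outside-to-outside with the beam centred between them. The two leg pairs are set in 45 mm from either end of the beam.


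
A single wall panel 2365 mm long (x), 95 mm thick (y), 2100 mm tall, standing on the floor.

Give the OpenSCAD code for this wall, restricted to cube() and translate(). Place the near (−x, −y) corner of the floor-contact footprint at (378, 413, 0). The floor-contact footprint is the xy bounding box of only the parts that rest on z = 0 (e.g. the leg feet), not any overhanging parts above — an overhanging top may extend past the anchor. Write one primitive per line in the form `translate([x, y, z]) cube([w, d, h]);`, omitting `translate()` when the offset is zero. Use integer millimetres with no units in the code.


translate([378, 413, 0]) cube([2365, 95, 2100]);


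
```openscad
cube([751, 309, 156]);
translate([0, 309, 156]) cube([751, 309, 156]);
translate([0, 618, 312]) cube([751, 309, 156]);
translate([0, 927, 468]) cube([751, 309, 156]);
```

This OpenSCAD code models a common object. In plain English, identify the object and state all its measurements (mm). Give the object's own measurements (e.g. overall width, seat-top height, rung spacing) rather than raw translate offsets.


A straight staircase of 4 solid steps. Each step is 751 mm wide (x), 309 mm deep (y, the going) and 156 mm tall (the rise). The first step rests on the floor; each subsequent step sits one going further in +y and one rise higher in +z, directly behind and above the previous step with no overlap.


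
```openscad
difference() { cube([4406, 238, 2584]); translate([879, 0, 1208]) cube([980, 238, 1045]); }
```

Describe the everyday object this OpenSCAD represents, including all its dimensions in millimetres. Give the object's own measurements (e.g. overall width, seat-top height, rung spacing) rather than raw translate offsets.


A wall 4406 mm long (x), 238 mm thick (y), 2584 mm tall, with a rectangular window opening cut through it. The opening is 980 mm wide and 1045 mm tall; its sill is at z = 1208 mm and its near (−x) edge is 879 mm from the wall's −x end. The opening passes through the full wall thickness.


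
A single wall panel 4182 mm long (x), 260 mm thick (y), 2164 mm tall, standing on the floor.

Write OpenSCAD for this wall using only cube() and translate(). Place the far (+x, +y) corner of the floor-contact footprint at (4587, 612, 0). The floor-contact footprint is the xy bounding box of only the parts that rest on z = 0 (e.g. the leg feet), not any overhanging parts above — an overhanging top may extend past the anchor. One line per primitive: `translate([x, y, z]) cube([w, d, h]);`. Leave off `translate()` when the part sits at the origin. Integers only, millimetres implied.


translate([405, 352, 0]) cube([4182, 260, 2164]);


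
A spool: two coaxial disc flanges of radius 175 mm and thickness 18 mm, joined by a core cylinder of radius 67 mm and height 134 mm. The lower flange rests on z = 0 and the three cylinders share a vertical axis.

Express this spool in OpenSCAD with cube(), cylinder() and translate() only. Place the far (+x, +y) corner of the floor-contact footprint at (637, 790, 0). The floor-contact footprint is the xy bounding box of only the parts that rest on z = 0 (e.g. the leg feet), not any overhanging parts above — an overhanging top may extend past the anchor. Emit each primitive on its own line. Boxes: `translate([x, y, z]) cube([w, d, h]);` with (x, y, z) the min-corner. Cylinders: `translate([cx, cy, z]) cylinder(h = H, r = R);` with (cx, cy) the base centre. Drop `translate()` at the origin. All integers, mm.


translate([462, 615, 0]) cylinder(h = 18, r = 175);
translate([462, 615, 18]) cylinder(h = 134, r = 67);
translate([462, 615, 152]) cylinder(h = 18, r = 175);


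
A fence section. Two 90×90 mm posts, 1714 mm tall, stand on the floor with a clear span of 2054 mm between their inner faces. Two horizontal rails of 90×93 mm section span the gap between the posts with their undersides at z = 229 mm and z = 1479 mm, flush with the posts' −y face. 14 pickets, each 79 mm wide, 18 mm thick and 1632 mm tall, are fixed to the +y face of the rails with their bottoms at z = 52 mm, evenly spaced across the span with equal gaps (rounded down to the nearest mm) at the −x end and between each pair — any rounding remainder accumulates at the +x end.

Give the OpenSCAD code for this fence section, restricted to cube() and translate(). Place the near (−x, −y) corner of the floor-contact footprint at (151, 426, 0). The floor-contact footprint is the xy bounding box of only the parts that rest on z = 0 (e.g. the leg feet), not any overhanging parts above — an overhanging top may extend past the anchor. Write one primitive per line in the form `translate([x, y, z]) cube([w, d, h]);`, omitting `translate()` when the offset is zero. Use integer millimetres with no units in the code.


translate([151, 426, 0]) cube([90, 90, 1714]);
translate([2295, 426, 0]) cube([90, 90, 1714]);
translate([241, 426, 229]) cube([2054, 90, 93]);
translate([241, 426, 1479]) cube([2054, 90, 93]);
translate([304, 516, 52]) cube([79, 18, 1632]);
translate([446, 516, 52]) cube([79, 18, 1632]);
translate([588, 516, 52]) cube([79, 18, 1632]);
translate([730, 516, 52]) cube([79, 18, 1632]);
translate([872, 516, 52]) cube([79, 18, 1632]);
translate([1014, 516, 52]) cube([79, 18, 1632]);
translate([1156, 516, 52]) cube([79, 18, 1632]);
translate([1298, 516, 52]) cube([79, 18, 1632]);
translate([1440, 516, 52]) cube([79, 18, 1632]);
translate([1582, 516, 52]) cube([79, 18, 1632]);
translate([1724, 516, 52]) cube([79, 18, 1632]);
translate([1866, 516, 52]) cube([79, 18, 1632]);
translate([2008, 516, 52]) cube([79, 18, 1632]);
translate([2150, 516, 52]) cube([79, 18, 1632]);


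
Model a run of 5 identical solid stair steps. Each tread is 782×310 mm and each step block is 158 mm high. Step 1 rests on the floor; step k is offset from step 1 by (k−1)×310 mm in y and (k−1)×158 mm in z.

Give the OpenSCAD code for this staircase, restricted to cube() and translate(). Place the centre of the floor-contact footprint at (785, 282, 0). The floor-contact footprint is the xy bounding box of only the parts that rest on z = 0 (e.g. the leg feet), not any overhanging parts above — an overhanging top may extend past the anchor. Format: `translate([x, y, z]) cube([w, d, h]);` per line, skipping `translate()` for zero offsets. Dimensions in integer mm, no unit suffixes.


translate([394, 127, 0]) cube([782, 310, 158]);
translate([394, 437, 158]) cube([782, 310, 158]);
translate([394, 747, 316]) cube([782, 310, 158]);
translate([394, 1057, 474]) cube([782, 310, 158]);
translate([394, 1367, 632]) cube([782, 310, 158]);


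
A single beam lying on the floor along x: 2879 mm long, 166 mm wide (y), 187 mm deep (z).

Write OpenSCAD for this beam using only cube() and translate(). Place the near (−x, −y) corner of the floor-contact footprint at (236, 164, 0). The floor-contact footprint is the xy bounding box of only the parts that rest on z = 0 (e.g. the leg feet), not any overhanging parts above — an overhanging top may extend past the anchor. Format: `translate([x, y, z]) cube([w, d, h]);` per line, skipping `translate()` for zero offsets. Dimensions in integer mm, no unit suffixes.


translate([236, 164, 0]) cube([2879, 166, 187]);


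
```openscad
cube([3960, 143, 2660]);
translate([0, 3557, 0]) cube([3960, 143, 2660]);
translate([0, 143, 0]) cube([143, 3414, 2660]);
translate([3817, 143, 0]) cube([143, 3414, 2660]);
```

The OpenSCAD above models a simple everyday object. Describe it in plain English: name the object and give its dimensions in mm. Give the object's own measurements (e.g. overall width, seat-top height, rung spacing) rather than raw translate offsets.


The wall frame of a small rectangular building: four walls, each 2660 mm tall and 143 mm thick, enclosing a footprint 3960 mm (x) by 3700 mm (y) outside-to-outside, with no floor or roof. The front and back walls (the −y and +y sides) span the full width; the two side walls fit between them.


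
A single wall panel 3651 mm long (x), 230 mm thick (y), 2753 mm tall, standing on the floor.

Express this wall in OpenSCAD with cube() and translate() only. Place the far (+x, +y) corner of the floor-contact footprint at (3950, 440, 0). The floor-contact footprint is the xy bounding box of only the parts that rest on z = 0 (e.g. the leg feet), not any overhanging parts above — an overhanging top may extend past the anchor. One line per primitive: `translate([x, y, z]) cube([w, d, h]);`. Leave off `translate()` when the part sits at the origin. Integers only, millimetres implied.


translate([299, 210, 0]) cube([3651, 230, 2753]);


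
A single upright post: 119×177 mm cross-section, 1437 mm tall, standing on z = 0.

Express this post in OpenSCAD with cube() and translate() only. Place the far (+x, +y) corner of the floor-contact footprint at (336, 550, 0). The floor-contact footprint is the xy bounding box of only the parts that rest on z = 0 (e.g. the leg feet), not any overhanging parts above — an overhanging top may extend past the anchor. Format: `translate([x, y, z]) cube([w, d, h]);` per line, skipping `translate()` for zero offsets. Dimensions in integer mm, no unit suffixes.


translate([217, 373, 0]) cube([119, 177, 1437]);


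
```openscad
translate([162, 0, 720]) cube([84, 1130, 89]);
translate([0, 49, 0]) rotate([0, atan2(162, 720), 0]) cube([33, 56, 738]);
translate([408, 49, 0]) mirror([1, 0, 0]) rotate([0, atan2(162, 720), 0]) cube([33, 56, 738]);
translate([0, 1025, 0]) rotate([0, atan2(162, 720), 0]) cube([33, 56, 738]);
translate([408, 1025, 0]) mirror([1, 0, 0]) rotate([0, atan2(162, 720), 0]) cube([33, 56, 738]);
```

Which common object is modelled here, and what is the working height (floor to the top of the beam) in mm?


A sawhorse. The overall height is 809 mm.

A beam across two mirrored pairs of raked legs — a sawhorse. The beam's underside is at z = 720 (matching the legs' vertical rise in atan2(162, 720)) and the beam is 89 mm tall, so its top is at 720 + 89 = 809 mm. The raked legs top out at the beam's underside, so that is the highest point.


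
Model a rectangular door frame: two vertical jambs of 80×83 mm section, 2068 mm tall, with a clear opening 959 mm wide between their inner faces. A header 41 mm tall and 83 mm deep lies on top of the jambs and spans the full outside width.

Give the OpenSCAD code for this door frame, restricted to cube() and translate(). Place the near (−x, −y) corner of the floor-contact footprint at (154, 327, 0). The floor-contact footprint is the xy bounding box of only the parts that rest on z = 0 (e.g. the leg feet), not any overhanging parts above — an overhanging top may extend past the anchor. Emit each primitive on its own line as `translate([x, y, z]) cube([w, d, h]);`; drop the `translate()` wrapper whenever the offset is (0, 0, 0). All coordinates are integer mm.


translate([154, 327, 0]) cube([80, 83, 2068]);
translate([1193, 327, 0]) cube([80, 83, 2068]);
translate([154, 327, 2068]) cube([1119, 83, 41]);


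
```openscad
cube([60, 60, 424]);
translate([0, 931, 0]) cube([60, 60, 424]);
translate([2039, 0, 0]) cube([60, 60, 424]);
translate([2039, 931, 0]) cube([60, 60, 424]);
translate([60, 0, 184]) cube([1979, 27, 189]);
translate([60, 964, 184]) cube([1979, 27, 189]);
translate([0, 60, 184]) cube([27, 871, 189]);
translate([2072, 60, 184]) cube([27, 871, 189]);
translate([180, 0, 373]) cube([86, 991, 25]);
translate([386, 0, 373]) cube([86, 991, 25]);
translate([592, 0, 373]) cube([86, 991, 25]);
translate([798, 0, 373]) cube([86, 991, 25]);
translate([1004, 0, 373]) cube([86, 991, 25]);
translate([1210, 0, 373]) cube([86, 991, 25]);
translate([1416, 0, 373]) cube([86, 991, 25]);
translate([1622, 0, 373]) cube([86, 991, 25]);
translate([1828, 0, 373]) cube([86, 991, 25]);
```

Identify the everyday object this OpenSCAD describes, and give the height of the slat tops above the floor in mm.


A bed frame. The slat-top height is 398 mm.

Four posts, four rails, and a row of slats — a bed frame. Slats sit on the rails at z = 184 + 189 = 373; with slat thickness 25, the top is 398 mm.


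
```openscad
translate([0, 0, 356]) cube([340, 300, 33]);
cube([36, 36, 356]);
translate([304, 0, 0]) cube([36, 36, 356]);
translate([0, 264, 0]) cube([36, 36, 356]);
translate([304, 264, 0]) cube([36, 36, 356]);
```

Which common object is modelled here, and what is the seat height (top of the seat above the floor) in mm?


A stool. The seat height is 389 mm.

A 340×300×33 slab at z = 356 on four corner posts — a stool. The seat top is 356 + 33 = 389 mm.


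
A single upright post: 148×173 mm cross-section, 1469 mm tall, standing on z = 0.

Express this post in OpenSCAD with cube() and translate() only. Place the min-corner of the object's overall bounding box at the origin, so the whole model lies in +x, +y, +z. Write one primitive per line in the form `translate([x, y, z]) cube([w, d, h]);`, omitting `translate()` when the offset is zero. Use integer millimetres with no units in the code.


cube([148, 173, 1469]);


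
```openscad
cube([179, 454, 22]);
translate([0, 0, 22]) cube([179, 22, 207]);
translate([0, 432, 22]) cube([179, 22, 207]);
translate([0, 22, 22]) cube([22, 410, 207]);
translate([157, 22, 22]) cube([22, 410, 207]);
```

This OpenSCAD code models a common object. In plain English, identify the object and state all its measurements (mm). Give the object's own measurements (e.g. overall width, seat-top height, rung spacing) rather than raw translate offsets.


An open-topped rectangular box: outside dimensions 179×454×229 mm, with a uniform wall and base thickness of 22 mm. The base is a full 179×454 slab on the floor; four walls sit on top of the base. The front and back walls (the −y and +y sides) span the full width; the two side walls fit between them.


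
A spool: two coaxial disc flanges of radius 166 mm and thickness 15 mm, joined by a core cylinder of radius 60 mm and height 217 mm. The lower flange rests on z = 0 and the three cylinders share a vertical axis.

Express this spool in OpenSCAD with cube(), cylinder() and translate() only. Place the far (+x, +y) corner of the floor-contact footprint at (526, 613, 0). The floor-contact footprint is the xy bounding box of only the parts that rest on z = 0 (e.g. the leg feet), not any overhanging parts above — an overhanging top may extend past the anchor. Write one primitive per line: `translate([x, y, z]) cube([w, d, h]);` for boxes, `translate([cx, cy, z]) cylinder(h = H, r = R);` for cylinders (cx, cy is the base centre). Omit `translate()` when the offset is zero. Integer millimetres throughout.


translate([360, 447, 0]) cylinder(h = 15, r = 166);
translate([360, 447, 15]) cylinder(h = 217, r = 60);
translate([360, 447, 232]) cylinder(h = 15, r = 166);


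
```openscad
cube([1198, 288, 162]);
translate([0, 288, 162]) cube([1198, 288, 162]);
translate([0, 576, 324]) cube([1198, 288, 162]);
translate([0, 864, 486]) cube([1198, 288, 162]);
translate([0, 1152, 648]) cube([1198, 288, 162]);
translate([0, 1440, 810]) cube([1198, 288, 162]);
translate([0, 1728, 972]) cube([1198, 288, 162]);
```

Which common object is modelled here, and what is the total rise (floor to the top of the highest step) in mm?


A staircase. The total rise is 1134 mm.

7 identical blocks, each offset up and back from the previous — a staircase. Each step is 162 mm tall and there are 7 of them, so the total rise is 7 × 162 = 1134 mm.


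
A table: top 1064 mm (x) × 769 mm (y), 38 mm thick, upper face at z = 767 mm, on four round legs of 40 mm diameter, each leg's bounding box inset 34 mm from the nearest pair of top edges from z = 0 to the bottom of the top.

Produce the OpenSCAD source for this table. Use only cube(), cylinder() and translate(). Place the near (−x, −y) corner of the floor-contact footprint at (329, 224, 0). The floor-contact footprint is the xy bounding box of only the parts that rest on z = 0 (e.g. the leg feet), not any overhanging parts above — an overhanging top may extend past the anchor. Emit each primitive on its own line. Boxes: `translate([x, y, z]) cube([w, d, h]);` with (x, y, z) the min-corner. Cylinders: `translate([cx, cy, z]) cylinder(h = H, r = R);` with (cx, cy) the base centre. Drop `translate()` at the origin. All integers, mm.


translate([295, 190, 729]) cube([1064, 769, 38]);
translate([349, 244, 0]) cylinder(h = 729, r = 20);
translate([1305, 244, 0]) cylinder(h = 729, r = 20);
translate([349, 905, 0]) cylinder(h = 729, r = 20);
translate([1305, 905, 0]) cylinder(h = 729, r = 20);


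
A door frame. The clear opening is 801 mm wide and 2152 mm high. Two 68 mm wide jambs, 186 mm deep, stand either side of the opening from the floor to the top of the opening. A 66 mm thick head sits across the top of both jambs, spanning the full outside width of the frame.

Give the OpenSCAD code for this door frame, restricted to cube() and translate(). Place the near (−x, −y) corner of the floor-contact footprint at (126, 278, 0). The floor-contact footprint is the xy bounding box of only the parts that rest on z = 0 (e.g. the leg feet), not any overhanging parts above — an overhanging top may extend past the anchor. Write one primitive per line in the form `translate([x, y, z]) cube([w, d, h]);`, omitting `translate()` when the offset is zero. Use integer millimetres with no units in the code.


translate([126, 278, 0]) cube([68, 186, 2152]);
translate([995, 278, 0]) cube([68, 186, 2152]);
translate([126, 278, 2152]) cube([937, 186, 66]);


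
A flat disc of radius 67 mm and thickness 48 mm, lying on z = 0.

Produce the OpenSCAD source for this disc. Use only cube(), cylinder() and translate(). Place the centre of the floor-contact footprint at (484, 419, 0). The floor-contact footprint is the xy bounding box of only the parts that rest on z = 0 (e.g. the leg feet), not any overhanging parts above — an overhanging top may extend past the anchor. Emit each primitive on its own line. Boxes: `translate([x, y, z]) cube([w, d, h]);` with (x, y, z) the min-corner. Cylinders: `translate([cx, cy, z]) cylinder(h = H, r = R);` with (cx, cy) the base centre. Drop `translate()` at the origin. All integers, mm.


translate([484, 419, 0]) cylinder(h = 48, r = 67);


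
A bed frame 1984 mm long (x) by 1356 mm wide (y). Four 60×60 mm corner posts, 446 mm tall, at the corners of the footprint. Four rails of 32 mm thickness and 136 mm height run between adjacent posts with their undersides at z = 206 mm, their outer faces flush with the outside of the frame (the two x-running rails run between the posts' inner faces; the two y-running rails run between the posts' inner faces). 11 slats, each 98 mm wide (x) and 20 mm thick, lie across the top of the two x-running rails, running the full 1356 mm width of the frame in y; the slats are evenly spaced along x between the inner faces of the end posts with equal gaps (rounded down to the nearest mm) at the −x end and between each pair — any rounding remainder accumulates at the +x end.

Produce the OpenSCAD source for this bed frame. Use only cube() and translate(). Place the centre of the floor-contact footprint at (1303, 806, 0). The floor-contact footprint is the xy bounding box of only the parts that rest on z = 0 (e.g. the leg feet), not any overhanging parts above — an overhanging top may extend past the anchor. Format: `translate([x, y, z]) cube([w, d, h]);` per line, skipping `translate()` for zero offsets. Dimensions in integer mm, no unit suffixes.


translate([311, 128, 0]) cube([60, 60, 446]);
translate([311, 1424, 0]) cube([60, 60, 446]);
translate([2235, 128, 0]) cube([60, 60, 446]);
translate([2235, 1424, 0]) cube([60, 60, 446]);
translate([371, 128, 206]) cube([1864, 32, 136]);
translate([371, 1452, 206]) cube([1864, 32, 136]);
translate([311, 188, 206]) cube([32, 1236, 136]);
translate([2263, 188, 206]) cube([32, 1236, 136]);
translate([436, 128, 342]) cube([98, 1356, 20]);
translate([599, 128, 342]) cube([98, 1356, 20]);
translate([762, 128, 342]) cube([98, 1356, 20]);
translate([925, 128, 342]) cube([98, 1356, 20]);
translate([1088, 128, 342]) cube([98, 1356, 20]);
translate([1251, 128, 342]) cube([98, 1356, 20]);
translate([1414, 128, 342]) cube([98, 1356, 20]);
translate([1577, 128, 342]) cube([98, 1356, 20]);
translate([1740, 128, 342]) cube([98, 1356, 20]);
translate([1903, 128, 342]) cube([98, 1356, 20]);
translate([2066, 128, 342]) cube([98, 1356, 20]);


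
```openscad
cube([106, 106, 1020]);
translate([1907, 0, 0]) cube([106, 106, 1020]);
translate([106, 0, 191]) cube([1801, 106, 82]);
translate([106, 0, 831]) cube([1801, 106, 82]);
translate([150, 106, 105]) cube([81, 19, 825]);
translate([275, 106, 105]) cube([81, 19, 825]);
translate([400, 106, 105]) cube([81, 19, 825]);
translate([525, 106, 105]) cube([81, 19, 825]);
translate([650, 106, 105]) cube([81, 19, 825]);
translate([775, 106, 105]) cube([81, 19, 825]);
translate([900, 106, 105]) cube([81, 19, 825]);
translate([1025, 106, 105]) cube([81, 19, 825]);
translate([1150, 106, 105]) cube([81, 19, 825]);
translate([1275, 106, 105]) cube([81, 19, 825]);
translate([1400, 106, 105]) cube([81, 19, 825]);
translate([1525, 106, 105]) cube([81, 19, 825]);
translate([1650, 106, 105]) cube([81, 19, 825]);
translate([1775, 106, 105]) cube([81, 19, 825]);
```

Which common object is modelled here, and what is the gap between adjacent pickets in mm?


A fence section. The picket gap is 44 mm.

Two posts, two rails, 14 pickets — a fence section. Span 1801 mm holds 14 pickets of 81 mm with 15 equal gaps: ⌊(1801 − 14·81) / 15⌋ = 44 mm.


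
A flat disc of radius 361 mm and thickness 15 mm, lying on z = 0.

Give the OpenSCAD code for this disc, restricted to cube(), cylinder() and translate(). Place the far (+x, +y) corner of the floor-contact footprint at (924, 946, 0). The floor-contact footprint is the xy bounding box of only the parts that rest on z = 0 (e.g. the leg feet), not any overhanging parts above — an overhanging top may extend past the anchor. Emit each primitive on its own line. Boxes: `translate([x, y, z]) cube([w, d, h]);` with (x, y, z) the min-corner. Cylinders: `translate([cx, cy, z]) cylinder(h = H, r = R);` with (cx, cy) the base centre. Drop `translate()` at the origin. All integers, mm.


translate([563, 585, 0]) cylinder(h = 15, r = 361);


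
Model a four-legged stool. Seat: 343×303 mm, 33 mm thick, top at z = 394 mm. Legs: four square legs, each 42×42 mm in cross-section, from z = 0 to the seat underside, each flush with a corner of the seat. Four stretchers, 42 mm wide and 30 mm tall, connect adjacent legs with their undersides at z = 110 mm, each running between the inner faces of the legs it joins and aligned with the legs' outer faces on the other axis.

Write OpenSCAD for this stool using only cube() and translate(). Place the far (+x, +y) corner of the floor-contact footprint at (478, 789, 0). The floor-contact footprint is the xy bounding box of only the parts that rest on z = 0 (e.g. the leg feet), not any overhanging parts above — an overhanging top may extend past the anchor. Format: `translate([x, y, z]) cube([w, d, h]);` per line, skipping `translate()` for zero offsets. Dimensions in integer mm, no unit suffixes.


translate([135, 486, 361]) cube([343, 303, 33]);
translate([135, 486, 0]) cube([42, 42, 361]);
translate([436, 486, 0]) cube([42, 42, 361]);
translate([135, 747, 0]) cube([42, 42, 361]);
translate([436, 747, 0]) cube([42, 42, 361]);
translate([177, 486, 110]) cube([259, 42, 30]);
translate([177, 747, 110]) cube([259, 42, 30]);
translate([135, 528, 110]) cube([42, 219, 30]);
translate([436, 528, 110]) cube([42, 219, 30]);


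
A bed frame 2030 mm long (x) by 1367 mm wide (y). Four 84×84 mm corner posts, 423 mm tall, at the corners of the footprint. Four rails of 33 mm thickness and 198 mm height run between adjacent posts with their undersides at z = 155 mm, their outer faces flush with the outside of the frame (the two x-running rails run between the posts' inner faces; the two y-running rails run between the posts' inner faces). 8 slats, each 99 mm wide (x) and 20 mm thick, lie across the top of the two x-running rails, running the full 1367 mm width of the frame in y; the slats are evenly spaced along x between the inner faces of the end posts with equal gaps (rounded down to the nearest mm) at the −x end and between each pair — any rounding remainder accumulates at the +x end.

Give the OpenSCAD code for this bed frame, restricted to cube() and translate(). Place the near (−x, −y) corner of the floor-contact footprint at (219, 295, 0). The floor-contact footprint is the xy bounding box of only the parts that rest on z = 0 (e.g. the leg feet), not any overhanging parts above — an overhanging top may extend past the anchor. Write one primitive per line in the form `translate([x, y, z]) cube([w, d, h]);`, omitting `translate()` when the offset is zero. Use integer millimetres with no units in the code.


// slat z = rail_z + rail_h = 155 + 198 = 353
// slat gap = ⌊(1862 − 8·99) / 9⌋ = 118
translate([219, 295, 0]) cube([84, 84, 423]);
translate([219, 1578, 0]) cube([84, 84, 423]);
translate([2165, 295, 0]) cube([84, 84, 423]);
translate([2165, 1578, 0]) cube([84, 84, 423]);
translate([303, 295, 155]) cube([1862, 33, 198]);
translate([303, 1629, 155]) cube([1862, 33, 198]);
translate([219, 379, 155]) cube([33, 1199, 198]);
translate([2216, 379, 155]) cube([33, 1199, 198]);
translate([421, 295, 353]) cube([99, 1367, 20]);
translate([638, 295, 353]) cube([99, 1367, 20]);
translate([855, 295, 353]) cube([99, 1367, 20]);
translate([1072, 295, 353]) cube([99, 1367, 20]);
translate([1289, 295, 353]) cube([99, 1367, 20]);
translate([1506, 295, 353]) cube([99, 1367, 20]);
translate([1723, 295, 353]) cube([99, 1367, 20]);
translate([1940, 295, 353]) cube([99, 1367, 20]);
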